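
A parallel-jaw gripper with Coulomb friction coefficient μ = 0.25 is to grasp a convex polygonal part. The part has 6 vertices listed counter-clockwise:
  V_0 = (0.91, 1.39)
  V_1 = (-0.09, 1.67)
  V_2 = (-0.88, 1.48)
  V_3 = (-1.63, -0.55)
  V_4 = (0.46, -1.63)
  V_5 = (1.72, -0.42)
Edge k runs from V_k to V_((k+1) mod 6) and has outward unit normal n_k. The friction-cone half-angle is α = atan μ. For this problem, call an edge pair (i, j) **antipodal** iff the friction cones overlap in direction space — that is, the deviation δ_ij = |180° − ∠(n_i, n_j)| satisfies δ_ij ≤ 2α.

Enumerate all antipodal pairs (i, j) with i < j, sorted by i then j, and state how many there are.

α = atan 0.25 = 14.04°;  2α = 28.07°
n_0 = (+0.2696, +0.9630)
n_1 = (-0.2338, +0.9723)
n_2 = (-0.9380, +0.3466)
n_3 = (-0.4591, -0.8884)
n_4 = (+0.6927, -0.7213)
n_5 = (+0.9128, +0.4085)
  (0,1): δ = 150.83°  ·
  (0,2): δ = 94.63°  ·
  (0,3): δ = 11.69°  ✓
  (0,4): δ = 59.48°  ·
  (0,5): δ = 129.75°  ·
  (1,2): δ = 123.80°  ·
  (1,3): δ = 40.85°  ·
  (1,4): δ = 30.32°  ·
  (1,5): δ = 100.59°  ·
  (2,3): δ = 97.05°  ·
  (2,4): δ = 25.88°  ✓
  (2,5): δ = 44.39°  ·
  (3,4): δ = 108.83°  ·
  (3,5): δ = 38.56°  ·
  (4,5): δ = 109.73°  ·
antipodal pairs: 2

count = 2; pairs: (0,3), (2,4)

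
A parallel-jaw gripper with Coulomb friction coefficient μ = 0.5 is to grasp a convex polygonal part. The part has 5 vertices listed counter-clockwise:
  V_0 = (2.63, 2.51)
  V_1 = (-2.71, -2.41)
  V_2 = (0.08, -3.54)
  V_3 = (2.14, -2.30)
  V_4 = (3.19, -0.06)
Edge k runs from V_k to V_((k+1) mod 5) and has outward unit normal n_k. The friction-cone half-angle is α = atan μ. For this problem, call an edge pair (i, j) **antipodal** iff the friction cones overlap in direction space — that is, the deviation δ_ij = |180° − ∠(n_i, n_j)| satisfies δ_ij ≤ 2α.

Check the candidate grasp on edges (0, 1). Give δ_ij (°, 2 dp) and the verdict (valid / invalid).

α = atan 0.5 = 26.57°;  2α = 53.13°
edge 0: e_0 = (-5.34, -4.92);  n_0 = (-0.6776, +0.7354)
edge 1: e_1 = (+2.79, -1.13);  n_1 = (-0.3754, -0.9269)
∠(n_0, n_1) = 115.30°
δ = |180° − 115.30°| = 64.70°
64.70° > 2α = 53.13°  →  invalid

δ = 64.70°, invalid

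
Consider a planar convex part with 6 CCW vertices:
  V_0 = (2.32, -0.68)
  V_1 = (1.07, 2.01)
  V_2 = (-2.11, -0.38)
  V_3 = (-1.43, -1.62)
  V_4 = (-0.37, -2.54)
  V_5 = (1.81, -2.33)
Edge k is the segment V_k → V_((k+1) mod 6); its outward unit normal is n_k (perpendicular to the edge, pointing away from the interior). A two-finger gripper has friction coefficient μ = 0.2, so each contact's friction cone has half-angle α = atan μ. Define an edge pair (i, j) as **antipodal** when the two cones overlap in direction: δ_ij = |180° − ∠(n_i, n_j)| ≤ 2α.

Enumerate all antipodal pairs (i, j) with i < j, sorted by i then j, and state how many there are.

count = 1; pairs: (0,2)

α = atan 0.2 = 11.31°;  2α = 22.62°
n_0 = (+0.9069, +0.4214)
n_1 = (-0.6008, +0.7994)
n_2 = (-0.8768, -0.4808)
n_3 = (-0.6555, -0.7552)
n_4 = (+0.0959, -0.9954)
n_5 = (+0.9554, -0.2953)
  (0,1): δ = 78.00°  ·
  (0,2): δ = 3.82°  ✓
  (0,3): δ = 24.12°  ·
  (0,4): δ = 70.58°  ·
  (0,5): δ = 137.90°  ·
  (1,2): δ = 98.19°  ·
  (1,3): δ = 77.88°  ·
  (1,4): δ = 31.43°  ·
  (1,5): δ = 35.90°  ·
  (2,3): δ = 159.70°  ·
  (2,4): δ = 113.24°  ·
  (2,5): δ = 45.92°  ·
  (3,4): δ = 133.54°  ·
  (3,5): δ = 66.22°  ·
  (4,5): δ = 112.68°  ·
antipodal pairs: 1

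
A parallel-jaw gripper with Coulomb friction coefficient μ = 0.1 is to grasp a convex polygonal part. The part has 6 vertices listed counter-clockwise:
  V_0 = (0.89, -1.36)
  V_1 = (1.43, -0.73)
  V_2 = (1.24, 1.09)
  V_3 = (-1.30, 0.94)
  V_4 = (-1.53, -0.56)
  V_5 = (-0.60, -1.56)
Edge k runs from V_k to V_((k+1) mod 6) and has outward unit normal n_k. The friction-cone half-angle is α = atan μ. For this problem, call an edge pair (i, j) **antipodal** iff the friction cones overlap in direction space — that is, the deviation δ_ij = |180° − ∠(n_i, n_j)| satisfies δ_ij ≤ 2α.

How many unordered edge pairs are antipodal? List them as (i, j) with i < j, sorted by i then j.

count = 1; pairs: (2,5)

α = atan 0.1 = 5.71°;  2α = 11.42°
n_0 = (+0.7593, -0.6508)
n_1 = (+0.9946, +0.1038)
n_2 = (-0.0590, +0.9983)
n_3 = (-0.9884, +0.1516)
n_4 = (-0.7323, -0.6810)
n_5 = (+0.1330, -0.9911)
  (0,1): δ = 133.44°  ·
  (0,2): δ = 46.02°  ·
  (0,3): δ = 31.88°  ·
  (0,4): δ = 83.52°  ·
  (0,5): δ = 138.25°  ·
  (1,2): δ = 92.58°  ·
  (1,3): δ = 14.68°  ·
  (1,4): δ = 36.96°  ·
  (1,5): δ = 91.69°  ·
  (2,3): δ = 102.10°  ·
  (2,4): δ = 50.46°  ·
  (2,5): δ = 4.27°  ✓
  (3,4): δ = 128.36°  ·
  (3,5): δ = 73.64°  ·
  (4,5): δ = 125.28°  ·
antipodal pairs: 1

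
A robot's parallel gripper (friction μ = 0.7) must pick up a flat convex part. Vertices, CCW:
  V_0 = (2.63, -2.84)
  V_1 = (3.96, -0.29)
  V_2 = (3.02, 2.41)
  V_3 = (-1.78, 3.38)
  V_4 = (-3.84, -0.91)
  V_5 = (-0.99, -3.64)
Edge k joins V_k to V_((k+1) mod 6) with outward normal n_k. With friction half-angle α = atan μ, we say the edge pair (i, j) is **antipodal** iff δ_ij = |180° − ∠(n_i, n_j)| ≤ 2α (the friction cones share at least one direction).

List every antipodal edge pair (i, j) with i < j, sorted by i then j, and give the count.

count = 6; pairs: (0,3), (1,3), (1,4), (2,4), (2,5), (3,5)

α = atan 0.7 = 34.99°;  2α = 69.98°
n_0 = (+0.8866, -0.4624)
n_1 = (+0.9444, +0.3288)
n_2 = (+0.1981, +0.9802)
n_3 = (-0.9015, +0.4329)
n_4 = (-0.6917, -0.7221)
n_5 = (+0.2158, -0.9764)
  (0,1): δ = 133.26°  ·
  (0,2): δ = 73.88°  ·
  (0,3): δ = 1.90°  ✓
  (0,4): δ = 73.78°  ·
  (0,5): δ = 130.01°  ·
  (1,2): δ = 120.62°  ·
  (1,3): δ = 44.85°  ✓
  (1,4): δ = 27.04°  ✓
  (1,5): δ = 83.27°  ·
  (2,3): δ = 104.23°  ·
  (2,4): δ = 32.34°  ✓
  (2,5): δ = 23.89°  ✓
  (3,4): δ = 108.12°  ·
  (3,5): δ = 51.89°  ✓
  (4,5): δ = 123.77°  ·
antipodal pairs: 6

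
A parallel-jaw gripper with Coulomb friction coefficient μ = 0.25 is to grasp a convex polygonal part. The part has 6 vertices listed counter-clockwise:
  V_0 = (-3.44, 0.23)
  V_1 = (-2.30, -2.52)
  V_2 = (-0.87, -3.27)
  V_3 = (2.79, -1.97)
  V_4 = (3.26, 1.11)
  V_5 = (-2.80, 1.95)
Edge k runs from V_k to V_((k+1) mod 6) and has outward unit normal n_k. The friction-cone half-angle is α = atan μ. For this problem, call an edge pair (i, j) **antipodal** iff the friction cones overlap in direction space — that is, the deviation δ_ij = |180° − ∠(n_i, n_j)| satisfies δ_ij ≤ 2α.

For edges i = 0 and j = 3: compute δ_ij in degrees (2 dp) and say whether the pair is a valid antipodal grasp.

δ = 31.19°, invalid

α = atan 0.25 = 14.04°;  2α = 28.07°
edge 0: e_0 = (+1.14, -2.75);  n_0 = (-0.9238, -0.3829)
edge 3: e_3 = (+0.47, +3.08);  n_3 = (+0.9886, -0.1509)
∠(n_0, n_3) = 148.81°
δ = |180° − 148.81°| = 31.19°
31.19° > 2α = 28.07°  →  invalid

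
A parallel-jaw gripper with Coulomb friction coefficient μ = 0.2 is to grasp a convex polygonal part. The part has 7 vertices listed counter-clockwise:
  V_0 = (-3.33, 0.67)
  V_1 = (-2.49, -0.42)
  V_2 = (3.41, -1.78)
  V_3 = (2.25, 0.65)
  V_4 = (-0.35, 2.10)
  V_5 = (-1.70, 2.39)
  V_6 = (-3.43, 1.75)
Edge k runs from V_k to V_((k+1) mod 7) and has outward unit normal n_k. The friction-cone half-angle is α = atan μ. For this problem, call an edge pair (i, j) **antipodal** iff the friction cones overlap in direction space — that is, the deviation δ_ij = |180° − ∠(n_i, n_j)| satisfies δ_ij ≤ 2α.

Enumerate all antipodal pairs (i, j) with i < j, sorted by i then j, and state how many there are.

α = atan 0.2 = 11.31°;  2α = 22.62°
n_0 = (-0.7921, -0.6104)
n_1 = (-0.2246, -0.9744)
n_2 = (+0.9024, +0.4308)
n_3 = (+0.4871, +0.8734)
n_4 = (+0.2100, +0.9777)
n_5 = (-0.3470, +0.9379)
n_6 = (-0.9957, -0.0922)
  (0,1): δ = 140.60°  ·
  (0,2): δ = 12.10°  ✓
  (0,3): δ = 23.23°  ·
  (0,4): δ = 40.26°  ·
  (0,5): δ = 72.68°  ·
  (0,6): δ = 147.67°  ·
  (1,2): δ = 51.50°  ·
  (1,3): δ = 16.17°  ✓
  (1,4): δ = 0.86°  ✓
  (1,5): δ = 33.28°  ·
  (1,6): δ = 108.27°  ·
  (2,3): δ = 144.67°  ·
  (2,4): δ = 127.64°  ·
  (2,5): δ = 95.22°  ·
  (2,6): δ = 20.23°  ✓
  (3,4): δ = 162.98°  ·
  (3,5): δ = 130.55°  ·
  (3,6): δ = 55.56°  ·
  (4,5): δ = 147.57°  ·
  (4,6): δ = 72.59°  ·
  (5,6): δ = 105.01°  ·
antipodal pairs: 4

count = 4; pairs: (0,2), (1,3), (1,4), (2,6)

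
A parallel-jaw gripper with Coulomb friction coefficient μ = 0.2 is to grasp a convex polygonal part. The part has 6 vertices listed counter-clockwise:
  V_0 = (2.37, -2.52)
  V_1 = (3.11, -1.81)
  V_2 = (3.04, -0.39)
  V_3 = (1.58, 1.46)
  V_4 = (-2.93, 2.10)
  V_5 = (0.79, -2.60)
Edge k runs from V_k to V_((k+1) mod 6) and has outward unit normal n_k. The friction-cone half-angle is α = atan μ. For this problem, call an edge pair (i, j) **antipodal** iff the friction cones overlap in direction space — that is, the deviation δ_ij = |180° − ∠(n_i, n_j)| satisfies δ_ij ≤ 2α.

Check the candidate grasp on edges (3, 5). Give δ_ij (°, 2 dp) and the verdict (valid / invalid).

δ = 10.98°, valid

α = atan 0.2 = 11.31°;  2α = 22.62°
edge 3: e_3 = (-4.51, +0.64);  n_3 = (+0.1405, +0.9901)
edge 5: e_5 = (+1.58, +0.08);  n_5 = (+0.0506, -0.9987)
∠(n_3, n_5) = 169.02°
δ = |180° − 169.02°| = 10.98°
10.98° ≤ 2α = 22.62°  →  valid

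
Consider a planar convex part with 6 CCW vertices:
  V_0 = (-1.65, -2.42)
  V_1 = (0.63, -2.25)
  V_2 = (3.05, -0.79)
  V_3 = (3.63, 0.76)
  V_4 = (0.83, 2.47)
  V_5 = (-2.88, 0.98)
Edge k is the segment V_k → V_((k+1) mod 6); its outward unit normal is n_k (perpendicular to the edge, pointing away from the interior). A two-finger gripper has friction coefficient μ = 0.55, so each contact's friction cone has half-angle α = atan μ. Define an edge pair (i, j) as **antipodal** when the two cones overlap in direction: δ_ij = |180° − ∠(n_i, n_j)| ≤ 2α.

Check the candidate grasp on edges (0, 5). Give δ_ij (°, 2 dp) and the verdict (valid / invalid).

α = atan 0.55 = 28.81°;  2α = 57.62°
edge 0: e_0 = (+2.28, +0.17);  n_0 = (+0.0744, -0.9972)
edge 5: e_5 = (+1.23, -3.40);  n_5 = (-0.9404, -0.3402)
∠(n_0, n_5) = 74.38°
δ = |180° − 74.38°| = 105.62°
105.62° > 2α = 57.62°  →  invalid

δ = 105.62°, invalid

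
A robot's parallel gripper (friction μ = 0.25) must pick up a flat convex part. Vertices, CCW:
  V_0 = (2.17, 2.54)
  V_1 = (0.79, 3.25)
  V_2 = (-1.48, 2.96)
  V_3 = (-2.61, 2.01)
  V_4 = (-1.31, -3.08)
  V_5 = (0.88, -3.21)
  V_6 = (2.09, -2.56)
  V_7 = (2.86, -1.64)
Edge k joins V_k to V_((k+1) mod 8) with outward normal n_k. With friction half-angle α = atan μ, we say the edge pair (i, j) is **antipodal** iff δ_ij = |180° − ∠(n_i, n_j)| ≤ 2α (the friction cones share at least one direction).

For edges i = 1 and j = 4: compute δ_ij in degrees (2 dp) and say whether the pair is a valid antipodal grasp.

δ = 10.68°, valid

α = atan 0.25 = 14.04°;  2α = 28.07°
edge 1: e_1 = (-2.27, -0.29);  n_1 = (-0.1267, +0.9919)
edge 4: e_4 = (+2.19, -0.13);  n_4 = (-0.0593, -0.9982)
∠(n_1, n_4) = 169.32°
δ = |180° − 169.32°| = 10.68°
10.68° ≤ 2α = 28.07°  →  valid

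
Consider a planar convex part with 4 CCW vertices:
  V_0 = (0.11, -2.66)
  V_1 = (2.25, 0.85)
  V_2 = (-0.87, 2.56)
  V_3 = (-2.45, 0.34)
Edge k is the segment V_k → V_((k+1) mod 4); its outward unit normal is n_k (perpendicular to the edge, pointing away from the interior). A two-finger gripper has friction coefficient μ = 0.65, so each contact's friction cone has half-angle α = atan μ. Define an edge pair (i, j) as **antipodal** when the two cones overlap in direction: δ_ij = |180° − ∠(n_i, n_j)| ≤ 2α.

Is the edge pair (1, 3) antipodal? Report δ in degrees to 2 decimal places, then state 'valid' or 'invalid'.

α = atan 0.65 = 33.02°;  2α = 66.05°
edge 1: e_1 = (-3.12, +1.71);  n_1 = (+0.4806, +0.8769)
edge 3: e_3 = (+2.56, -3.00);  n_3 = (-0.7607, -0.6491)
∠(n_1, n_3) = 159.20°
δ = |180° − 159.20°| = 20.80°
20.80° ≤ 2α = 66.05°  →  valid

δ = 20.80°, valid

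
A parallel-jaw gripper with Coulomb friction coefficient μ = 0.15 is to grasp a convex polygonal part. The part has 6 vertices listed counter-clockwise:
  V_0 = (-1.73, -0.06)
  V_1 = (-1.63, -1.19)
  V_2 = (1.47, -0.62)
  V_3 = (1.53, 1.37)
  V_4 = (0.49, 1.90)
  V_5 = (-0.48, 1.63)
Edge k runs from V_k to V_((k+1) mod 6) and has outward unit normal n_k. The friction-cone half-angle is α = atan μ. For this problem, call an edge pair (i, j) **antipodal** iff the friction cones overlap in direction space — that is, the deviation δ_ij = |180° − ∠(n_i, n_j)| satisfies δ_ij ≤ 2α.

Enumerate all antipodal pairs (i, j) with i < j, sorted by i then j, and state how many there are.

count = 2; pairs: (0,2), (1,4)

α = atan 0.15 = 8.53°;  2α = 17.06°
n_0 = (-0.9961, -0.0882)
n_1 = (+0.1808, -0.9835)
n_2 = (+0.9995, -0.0301)
n_3 = (+0.4541, +0.8910)
n_4 = (-0.2682, +0.9634)
n_5 = (-0.8040, +0.5947)
  (0,1): δ = 84.64°  ·
  (0,2): δ = 6.78°  ✓
  (0,3): δ = 57.94°  ·
  (0,4): δ = 100.50°  ·
  (0,5): δ = 138.45°  ·
  (1,2): δ = 102.15°  ·
  (1,3): δ = 37.42°  ·
  (1,4): δ = 5.14°  ✓
  (1,5): δ = 43.09°  ·
  (2,3): δ = 115.28°  ·
  (2,4): δ = 72.72°  ·
  (2,5): δ = 34.76°  ·
  (3,4): δ = 137.44°  ·
  (3,5): δ = 99.48°  ·
  (4,5): δ = 142.04°  ·
antipodal pairs: 2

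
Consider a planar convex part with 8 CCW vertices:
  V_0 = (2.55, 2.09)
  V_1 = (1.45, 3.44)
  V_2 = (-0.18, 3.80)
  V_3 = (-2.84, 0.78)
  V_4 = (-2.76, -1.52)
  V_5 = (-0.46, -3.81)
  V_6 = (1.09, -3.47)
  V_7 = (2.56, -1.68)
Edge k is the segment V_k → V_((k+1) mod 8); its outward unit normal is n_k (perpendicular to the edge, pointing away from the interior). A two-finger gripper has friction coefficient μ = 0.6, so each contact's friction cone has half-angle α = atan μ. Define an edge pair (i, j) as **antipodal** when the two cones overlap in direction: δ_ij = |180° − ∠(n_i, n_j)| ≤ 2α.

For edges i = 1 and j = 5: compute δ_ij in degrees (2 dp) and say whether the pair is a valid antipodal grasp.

α = atan 0.6 = 30.96°;  2α = 61.93°
edge 1: e_1 = (-1.63, +0.36);  n_1 = (+0.2157, +0.9765)
edge 5: e_5 = (+1.55, +0.34);  n_5 = (+0.2143, -0.9768)
∠(n_1, n_5) = 155.17°
δ = |180° − 155.17°| = 24.83°
24.83° ≤ 2α = 61.93°  →  valid

δ = 24.83°, valid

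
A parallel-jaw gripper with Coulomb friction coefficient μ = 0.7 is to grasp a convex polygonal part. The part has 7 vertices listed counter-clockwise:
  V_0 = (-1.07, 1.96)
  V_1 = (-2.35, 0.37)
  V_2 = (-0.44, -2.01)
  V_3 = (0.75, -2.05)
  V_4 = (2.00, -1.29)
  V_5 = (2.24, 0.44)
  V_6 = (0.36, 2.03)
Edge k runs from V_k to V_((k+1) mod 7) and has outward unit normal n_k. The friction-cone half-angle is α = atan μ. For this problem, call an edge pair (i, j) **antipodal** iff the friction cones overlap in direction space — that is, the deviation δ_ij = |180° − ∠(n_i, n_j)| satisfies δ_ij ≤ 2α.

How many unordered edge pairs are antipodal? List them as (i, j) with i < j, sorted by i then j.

count = 9; pairs: (0,2), (0,3), (0,4), (1,4), (1,5), (1,6), (2,5), (2,6), (3,6)

α = atan 0.7 = 34.99°;  2α = 69.98°
n_0 = (-0.7790, +0.6271)
n_1 = (-0.7799, -0.6259)
n_2 = (-0.0336, -0.9994)
n_3 = (+0.5195, -0.8545)
n_4 = (+0.9905, -0.1374)
n_5 = (+0.6458, +0.7635)
n_6 = (-0.0489, +0.9988)
  (0,1): δ = 102.42°  ·
  (0,2): δ = 53.09°  ✓
  (0,3): δ = 19.87°  ✓
  (0,4): δ = 30.94°  ✓
  (0,5): δ = 88.61°  ·
  (0,6): δ = 131.64°  ·
  (1,2): δ = 130.67°  ·
  (1,3): δ = 97.45°  ·
  (1,4): δ = 46.65°  ✓
  (1,5): δ = 11.03°  ✓
  (1,6): δ = 54.05°  ✓
  (2,3): δ = 146.78°  ·
  (2,4): δ = 95.97°  ·
  (2,5): δ = 38.30°  ✓
  (2,6): δ = 4.73°  ✓
  (3,4): δ = 129.20°  ·
  (3,5): δ = 71.52°  ·
  (3,6): δ = 28.50°  ✓
  (4,5): δ = 122.32°  ·
  (4,6): δ = 79.30°  ·
  (5,6): δ = 136.97°  ·
antipodal pairs: 9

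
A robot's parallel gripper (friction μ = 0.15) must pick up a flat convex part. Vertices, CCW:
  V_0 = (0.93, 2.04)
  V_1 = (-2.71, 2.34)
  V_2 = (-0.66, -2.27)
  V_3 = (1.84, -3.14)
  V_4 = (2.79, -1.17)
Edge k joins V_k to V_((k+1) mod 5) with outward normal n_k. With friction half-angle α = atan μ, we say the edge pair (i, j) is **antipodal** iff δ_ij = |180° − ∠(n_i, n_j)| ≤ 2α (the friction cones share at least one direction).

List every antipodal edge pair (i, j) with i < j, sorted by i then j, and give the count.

α = atan 0.15 = 8.53°;  2α = 17.06°
n_0 = (+0.0821, +0.9966)
n_1 = (-0.9137, -0.4063)
n_2 = (-0.3287, -0.9444)
n_3 = (+0.9007, -0.4344)
n_4 = (+0.8652, +0.5014)
  (0,1): δ = 61.31°  ·
  (0,2): δ = 14.48°  ✓
  (0,3): δ = 68.97°  ·
  (0,4): δ = 124.80°  ·
  (1,2): δ = 133.16°  ·
  (1,3): δ = 49.72°  ·
  (1,4): δ = 6.12°  ✓
  (2,3): δ = 96.56°  ·
  (2,4): δ = 40.72°  ·
  (3,4): δ = 124.17°  ·
antipodal pairs: 2

count = 2; pairs: (0,2), (1,4)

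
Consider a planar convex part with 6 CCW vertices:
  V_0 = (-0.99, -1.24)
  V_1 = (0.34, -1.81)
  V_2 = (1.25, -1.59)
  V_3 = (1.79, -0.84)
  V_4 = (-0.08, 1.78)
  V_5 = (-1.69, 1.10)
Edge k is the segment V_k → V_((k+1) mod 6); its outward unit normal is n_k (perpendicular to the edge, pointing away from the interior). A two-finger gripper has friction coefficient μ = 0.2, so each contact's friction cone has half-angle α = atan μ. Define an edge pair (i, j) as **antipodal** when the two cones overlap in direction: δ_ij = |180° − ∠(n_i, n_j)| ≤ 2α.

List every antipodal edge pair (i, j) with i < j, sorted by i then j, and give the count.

α = atan 0.2 = 11.31°;  2α = 22.62°
n_0 = (-0.3939, -0.9191)
n_1 = (+0.2350, -0.9720)
n_2 = (+0.8115, -0.5843)
n_3 = (+0.8139, +0.5809)
n_4 = (-0.3891, +0.9212)
n_5 = (-0.9581, -0.2866)
  (0,1): δ = 143.21°  ·
  (0,2): δ = 102.56°  ·
  (0,3): δ = 31.28°  ·
  (0,4): δ = 46.10°  ·
  (0,5): δ = 129.85°  ·
  (1,2): δ = 139.34°  ·
  (1,3): δ = 68.07°  ·
  (1,4): δ = 9.31°  ✓
  (1,5): δ = 93.06°  ·
  (2,3): δ = 108.73°  ·
  (2,4): δ = 31.35°  ·
  (2,5): δ = 52.41°  ·
  (3,4): δ = 102.62°  ·
  (3,5): δ = 18.86°  ✓
  (4,5): δ = 96.24°  ·
antipodal pairs: 2

count = 2; pairs: (1,4), (3,5)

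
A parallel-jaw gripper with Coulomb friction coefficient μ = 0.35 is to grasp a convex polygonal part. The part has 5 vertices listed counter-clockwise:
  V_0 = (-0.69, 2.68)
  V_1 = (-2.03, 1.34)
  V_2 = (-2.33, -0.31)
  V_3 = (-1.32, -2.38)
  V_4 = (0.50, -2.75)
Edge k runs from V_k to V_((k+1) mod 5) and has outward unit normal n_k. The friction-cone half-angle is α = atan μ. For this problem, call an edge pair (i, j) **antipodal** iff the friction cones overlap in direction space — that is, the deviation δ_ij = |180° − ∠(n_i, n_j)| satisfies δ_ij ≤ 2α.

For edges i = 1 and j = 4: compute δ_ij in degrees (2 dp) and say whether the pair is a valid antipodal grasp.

α = atan 0.35 = 19.29°;  2α = 38.58°
edge 1: e_1 = (-0.30, -1.65);  n_1 = (-0.9839, +0.1789)
edge 4: e_4 = (-1.19, +5.43);  n_4 = (+0.9768, +0.2141)
∠(n_1, n_4) = 157.33°
δ = |180° − 157.33°| = 22.67°
22.67° ≤ 2α = 38.58°  →  valid

δ = 22.67°, valid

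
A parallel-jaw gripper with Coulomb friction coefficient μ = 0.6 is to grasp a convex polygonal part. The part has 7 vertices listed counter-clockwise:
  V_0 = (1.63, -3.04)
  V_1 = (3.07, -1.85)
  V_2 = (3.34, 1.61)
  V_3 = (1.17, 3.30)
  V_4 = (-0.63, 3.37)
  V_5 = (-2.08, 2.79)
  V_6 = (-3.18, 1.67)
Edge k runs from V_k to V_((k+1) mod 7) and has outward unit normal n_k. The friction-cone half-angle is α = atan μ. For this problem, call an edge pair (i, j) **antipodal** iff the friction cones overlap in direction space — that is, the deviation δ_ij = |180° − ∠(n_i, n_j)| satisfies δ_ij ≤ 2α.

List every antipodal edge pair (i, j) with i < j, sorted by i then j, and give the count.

α = atan 0.6 = 30.96°;  2α = 61.93°
n_0 = (+0.6370, -0.7708)
n_1 = (+0.9970, -0.0778)
n_2 = (+0.6144, +0.7890)
n_3 = (+0.0389, +0.9992)
n_4 = (-0.3714, +0.9285)
n_5 = (-0.7134, +0.7007)
n_6 = (-0.6996, -0.7145)
  (0,1): δ = 134.03°  ·
  (0,2): δ = 77.48°  ·
  (0,3): δ = 41.80°  ✓
  (0,4): δ = 17.77°  ✓
  (0,5): δ = 5.95°  ✓
  (0,6): δ = 96.03°  ·
  (1,2): δ = 123.45°  ·
  (1,3): δ = 87.77°  ·
  (1,4): δ = 63.74°  ·
  (1,5): δ = 40.02°  ✓
  (1,6): δ = 50.06°  ✓
  (2,3): δ = 144.32°  ·
  (2,4): δ = 120.29°  ·
  (2,5): δ = 96.57°  ·
  (2,6): δ = 6.49°  ✓
  (3,4): δ = 155.97°  ·
  (3,5): δ = 132.26°  ·
  (3,6): δ = 42.17°  ✓
  (4,5): δ = 156.29°  ·
  (4,6): δ = 66.20°  ·
  (5,6): δ = 89.91°  ·
antipodal pairs: 7

count = 7; pairs: (0,3), (0,4), (0,5), (1,5), (1,6), (2,6), (3,6)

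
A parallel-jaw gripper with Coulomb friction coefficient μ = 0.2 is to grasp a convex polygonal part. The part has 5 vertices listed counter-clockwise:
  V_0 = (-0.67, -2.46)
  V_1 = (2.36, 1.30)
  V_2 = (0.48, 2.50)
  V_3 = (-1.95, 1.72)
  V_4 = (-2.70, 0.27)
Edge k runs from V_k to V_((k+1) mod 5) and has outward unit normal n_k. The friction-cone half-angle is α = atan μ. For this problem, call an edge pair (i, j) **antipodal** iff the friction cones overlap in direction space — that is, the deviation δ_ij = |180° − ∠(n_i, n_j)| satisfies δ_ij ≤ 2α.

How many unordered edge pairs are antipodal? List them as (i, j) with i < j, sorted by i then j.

count = 2; pairs: (0,3), (1,4)

α = atan 0.2 = 11.31°;  2α = 22.62°
n_0 = (+0.7786, -0.6275)
n_1 = (+0.5380, +0.8429)
n_2 = (-0.3056, +0.9522)
n_3 = (-0.8882, +0.4594)
n_4 = (-0.8025, -0.5967)
  (0,1): δ = 83.69°  ·
  (0,2): δ = 33.34°  ·
  (0,3): δ = 11.51°  ✓
  (0,4): δ = 75.50°  ·
  (1,2): δ = 129.65°  ·
  (1,3): δ = 84.80°  ·
  (1,4): δ = 20.82°  ✓
  (2,3): δ = 135.15°  ·
  (2,4): δ = 71.16°  ·
  (3,4): δ = 116.02°  ·
antipodal pairs: 2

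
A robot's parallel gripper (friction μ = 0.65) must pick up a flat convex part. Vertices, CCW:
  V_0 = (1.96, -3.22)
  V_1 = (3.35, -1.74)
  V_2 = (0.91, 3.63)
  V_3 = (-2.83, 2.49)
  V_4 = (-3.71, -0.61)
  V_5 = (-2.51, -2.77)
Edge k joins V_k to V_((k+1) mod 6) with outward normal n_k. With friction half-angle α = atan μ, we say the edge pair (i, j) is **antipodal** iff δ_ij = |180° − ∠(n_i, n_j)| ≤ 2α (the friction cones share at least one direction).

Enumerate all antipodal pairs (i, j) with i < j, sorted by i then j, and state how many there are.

count = 6; pairs: (0,2), (0,3), (1,3), (1,4), (1,5), (2,5)

α = atan 0.65 = 33.02°;  2α = 66.05°
n_0 = (+0.7289, -0.6846)
n_1 = (+0.9104, +0.4137)
n_2 = (-0.2916, +0.9565)
n_3 = (-0.9620, +0.2731)
n_4 = (-0.8742, -0.4856)
n_5 = (-0.1002, -0.9950)
  (0,1): δ = 112.36°  ·
  (0,2): δ = 29.84°  ✓
  (0,3): δ = 27.36°  ✓
  (0,4): δ = 72.26°  ·
  (0,5): δ = 127.46°  ·
  (1,2): δ = 97.48°  ·
  (1,3): δ = 40.28°  ✓
  (1,4): δ = 4.62°  ✓
  (1,5): δ = 59.82°  ✓
  (2,3): δ = 122.80°  ·
  (2,4): δ = 77.90°  ·
  (2,5): δ = 22.70°  ✓
  (3,4): δ = 135.10°  ·
  (3,5): δ = 79.90°  ·
  (4,5): δ = 124.80°  ·
antipodal pairs: 6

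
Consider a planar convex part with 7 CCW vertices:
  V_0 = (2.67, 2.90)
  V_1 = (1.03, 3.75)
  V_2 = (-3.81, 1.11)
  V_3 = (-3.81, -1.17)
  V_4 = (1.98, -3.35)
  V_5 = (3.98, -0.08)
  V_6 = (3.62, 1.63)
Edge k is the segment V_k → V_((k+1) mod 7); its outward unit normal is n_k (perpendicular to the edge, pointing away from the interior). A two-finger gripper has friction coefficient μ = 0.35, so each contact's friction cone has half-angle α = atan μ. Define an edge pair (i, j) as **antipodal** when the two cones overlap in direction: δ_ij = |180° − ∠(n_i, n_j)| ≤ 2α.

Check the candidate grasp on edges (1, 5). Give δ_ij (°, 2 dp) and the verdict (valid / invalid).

δ = 73.28°, invalid

α = atan 0.35 = 19.29°;  2α = 38.58°
edge 1: e_1 = (-4.84, -2.64);  n_1 = (-0.4789, +0.8779)
edge 5: e_5 = (-0.36, +1.71);  n_5 = (+0.9785, +0.2060)
∠(n_1, n_5) = 106.72°
δ = |180° − 106.72°| = 73.28°
73.28° > 2α = 38.58°  →  invalid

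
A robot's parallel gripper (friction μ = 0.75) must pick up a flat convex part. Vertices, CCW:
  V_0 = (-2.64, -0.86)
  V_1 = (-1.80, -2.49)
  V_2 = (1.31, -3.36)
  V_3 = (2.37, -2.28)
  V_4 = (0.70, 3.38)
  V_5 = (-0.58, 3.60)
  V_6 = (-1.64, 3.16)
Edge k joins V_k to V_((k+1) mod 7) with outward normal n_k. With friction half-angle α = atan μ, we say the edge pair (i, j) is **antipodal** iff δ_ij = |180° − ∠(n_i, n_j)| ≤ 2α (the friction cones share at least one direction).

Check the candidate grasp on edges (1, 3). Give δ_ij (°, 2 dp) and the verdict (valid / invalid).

α = atan 0.75 = 36.87°;  2α = 73.74°
edge 1: e_1 = (+3.11, -0.87);  n_1 = (-0.2694, -0.9630)
edge 3: e_3 = (-1.67, +5.66);  n_3 = (+0.9591, +0.2830)
∠(n_1, n_3) = 122.07°
δ = |180° − 122.07°| = 57.93°
57.93° ≤ 2α = 73.74°  →  valid

δ = 57.93°, valid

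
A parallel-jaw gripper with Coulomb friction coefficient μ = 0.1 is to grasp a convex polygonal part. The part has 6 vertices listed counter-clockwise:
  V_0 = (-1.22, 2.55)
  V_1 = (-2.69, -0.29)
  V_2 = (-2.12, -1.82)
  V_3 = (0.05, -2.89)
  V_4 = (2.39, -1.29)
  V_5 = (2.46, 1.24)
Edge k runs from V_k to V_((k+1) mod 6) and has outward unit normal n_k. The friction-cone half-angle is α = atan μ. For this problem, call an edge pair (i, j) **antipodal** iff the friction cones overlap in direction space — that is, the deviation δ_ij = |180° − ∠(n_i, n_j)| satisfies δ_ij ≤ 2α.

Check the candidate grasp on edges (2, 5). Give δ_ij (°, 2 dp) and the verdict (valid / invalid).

δ = 6.65°, valid

α = atan 0.1 = 5.71°;  2α = 11.42°
edge 2: e_2 = (+2.17, -1.07);  n_2 = (-0.4422, -0.8969)
edge 5: e_5 = (-3.68, +1.31);  n_5 = (+0.3354, +0.9421)
∠(n_2, n_5) = 173.35°
δ = |180° − 173.35°| = 6.65°
6.65° ≤ 2α = 11.42°  →  valid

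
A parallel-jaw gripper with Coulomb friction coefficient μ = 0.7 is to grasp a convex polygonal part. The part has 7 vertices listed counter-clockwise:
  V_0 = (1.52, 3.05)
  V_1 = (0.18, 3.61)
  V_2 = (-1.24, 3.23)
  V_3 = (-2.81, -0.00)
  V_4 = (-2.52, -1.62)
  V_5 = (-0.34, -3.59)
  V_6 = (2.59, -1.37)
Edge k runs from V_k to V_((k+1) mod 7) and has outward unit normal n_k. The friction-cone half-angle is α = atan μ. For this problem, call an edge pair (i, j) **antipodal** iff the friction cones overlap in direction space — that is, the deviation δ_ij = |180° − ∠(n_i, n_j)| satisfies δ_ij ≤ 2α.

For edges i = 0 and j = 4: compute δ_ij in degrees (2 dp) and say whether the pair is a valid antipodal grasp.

δ = 19.42°, valid

α = atan 0.7 = 34.99°;  2α = 69.98°
edge 0: e_0 = (-1.34, +0.56);  n_0 = (+0.3856, +0.9227)
edge 4: e_4 = (+2.18, -1.97);  n_4 = (-0.6705, -0.7419)
∠(n_0, n_4) = 160.58°
δ = |180° − 160.58°| = 19.42°
19.42° ≤ 2α = 69.98°  →  valid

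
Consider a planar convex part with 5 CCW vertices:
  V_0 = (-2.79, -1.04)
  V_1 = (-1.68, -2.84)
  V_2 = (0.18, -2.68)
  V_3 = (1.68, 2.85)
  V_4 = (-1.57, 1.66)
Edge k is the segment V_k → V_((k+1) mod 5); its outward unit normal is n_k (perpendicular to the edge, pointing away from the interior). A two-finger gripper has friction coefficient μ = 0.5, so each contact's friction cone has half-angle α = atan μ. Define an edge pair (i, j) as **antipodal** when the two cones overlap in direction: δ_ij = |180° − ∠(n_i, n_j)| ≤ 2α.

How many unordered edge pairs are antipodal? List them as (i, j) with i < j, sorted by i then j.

count = 3; pairs: (0,2), (1,3), (2,4)

α = atan 0.5 = 26.57°;  2α = 53.13°
n_0 = (-0.8512, -0.5249)
n_1 = (+0.0857, -0.9963)
n_2 = (+0.9651, -0.2618)
n_3 = (-0.3438, +0.9390)
n_4 = (-0.9113, +0.4118)
  (0,1): δ = 116.74°  ·
  (0,2): δ = 46.84°  ✓
  (0,3): δ = 78.45°  ·
  (0,4): δ = 124.02°  ·
  (1,2): δ = 110.09°  ·
  (1,3): δ = 15.19°  ✓
  (1,4): δ = 60.77°  ·
  (2,3): δ = 54.71°  ·
  (2,4): δ = 9.14°  ✓
  (3,4): δ = 134.43°  ·
antipodal pairs: 3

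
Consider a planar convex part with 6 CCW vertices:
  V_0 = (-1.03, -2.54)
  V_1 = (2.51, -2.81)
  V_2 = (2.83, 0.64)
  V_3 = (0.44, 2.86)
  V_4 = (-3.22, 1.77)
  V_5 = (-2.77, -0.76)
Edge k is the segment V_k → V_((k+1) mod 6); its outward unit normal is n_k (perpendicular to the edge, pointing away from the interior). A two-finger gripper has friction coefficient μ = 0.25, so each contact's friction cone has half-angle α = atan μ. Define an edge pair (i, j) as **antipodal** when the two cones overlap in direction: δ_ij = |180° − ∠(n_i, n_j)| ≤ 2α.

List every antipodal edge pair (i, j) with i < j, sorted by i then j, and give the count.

α = atan 0.25 = 14.04°;  2α = 28.07°
n_0 = (-0.0761, -0.9971)
n_1 = (+0.9957, -0.0924)
n_2 = (+0.6806, +0.7327)
n_3 = (-0.2854, +0.9584)
n_4 = (-0.9845, -0.1751)
n_5 = (-0.7151, -0.6990)
  (0,1): δ = 90.94°  ·
  (0,2): δ = 38.53°  ·
  (0,3): δ = 20.95°  ✓
  (0,4): δ = 104.45°  ·
  (0,5): δ = 138.71°  ·
  (1,2): δ = 127.59°  ·
  (1,3): δ = 68.12°  ·
  (1,4): δ = 15.38°  ✓
  (1,5): δ = 49.65°  ·
  (2,3): δ = 120.53°  ·
  (2,4): δ = 37.03°  ·
  (2,5): δ = 2.76°  ✓
  (3,4): δ = 96.50°  ·
  (3,5): δ = 62.24°  ·
  (4,5): δ = 145.74°  ·
antipodal pairs: 3

count = 3; pairs: (0,3), (1,4), (2,5)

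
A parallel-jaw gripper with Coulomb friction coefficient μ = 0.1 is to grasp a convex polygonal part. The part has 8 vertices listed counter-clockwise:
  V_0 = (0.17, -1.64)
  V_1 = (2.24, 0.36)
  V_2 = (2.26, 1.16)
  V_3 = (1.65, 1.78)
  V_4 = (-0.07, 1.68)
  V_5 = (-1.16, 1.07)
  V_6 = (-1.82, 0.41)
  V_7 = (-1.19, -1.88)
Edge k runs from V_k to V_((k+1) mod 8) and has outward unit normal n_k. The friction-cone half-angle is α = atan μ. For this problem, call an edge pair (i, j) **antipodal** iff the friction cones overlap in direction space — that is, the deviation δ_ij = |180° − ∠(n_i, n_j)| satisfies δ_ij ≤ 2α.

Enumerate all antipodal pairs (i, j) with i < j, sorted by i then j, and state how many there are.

count = 2; pairs: (0,5), (3,7)

α = atan 0.1 = 5.71°;  2α = 11.42°
n_0 = (+0.6948, -0.7192)
n_1 = (+0.9997, -0.0250)
n_2 = (+0.7128, +0.7013)
n_3 = (-0.0580, +0.9983)
n_4 = (-0.4884, +0.8726)
n_5 = (-0.7071, +0.7071)
n_6 = (-0.9642, -0.2653)
n_7 = (+0.1738, -0.9848)
  (0,1): δ = 135.45°  ·
  (0,2): δ = 89.48°  ·
  (0,3): δ = 40.69°  ·
  (0,4): δ = 14.78°  ·
  (0,5): δ = 0.99°  ✓
  (0,6): δ = 61.37°  ·
  (0,7): δ = 145.99°  ·
  (1,2): δ = 134.03°  ·
  (1,3): δ = 85.24°  ·
  (1,4): δ = 59.34°  ·
  (1,5): δ = 43.57°  ·
  (1,6): δ = 16.81°  ·
  (1,7): δ = 101.44°  ·
  (2,3): δ = 131.21°  ·
  (2,4): δ = 105.30°  ·
  (2,5): δ = 89.53°  ·
  (2,6): δ = 29.15°  ·
  (2,7): δ = 55.47°  ·
  (3,4): δ = 154.09°  ·
  (3,5): δ = 138.33°  ·
  (3,6): δ = 77.95°  ·
  (3,7): δ = 6.68°  ✓
  (4,5): δ = 164.23°  ·
  (4,6): δ = 103.85°  ·
  (4,7): δ = 19.22°  ·
  (5,6): δ = 119.62°  ·
  (5,7): δ = 34.99°  ·
  (6,7): δ = 95.37°  ·
antipodal pairs: 2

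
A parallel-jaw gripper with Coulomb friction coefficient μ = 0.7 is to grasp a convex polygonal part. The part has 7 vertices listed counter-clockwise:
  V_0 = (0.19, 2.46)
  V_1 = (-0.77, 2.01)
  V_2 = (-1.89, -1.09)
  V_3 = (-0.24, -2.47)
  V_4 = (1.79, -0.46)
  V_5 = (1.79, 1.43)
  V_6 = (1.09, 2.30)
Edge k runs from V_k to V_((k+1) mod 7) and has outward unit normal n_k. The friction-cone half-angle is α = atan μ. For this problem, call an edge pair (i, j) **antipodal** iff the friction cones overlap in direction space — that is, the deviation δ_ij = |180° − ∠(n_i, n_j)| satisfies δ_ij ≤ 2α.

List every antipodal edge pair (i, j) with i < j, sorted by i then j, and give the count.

count = 10; pairs: (0,2), (0,3), (0,4), (1,3), (1,4), (1,5), (2,4), (2,5), (2,6), (3,6)

α = atan 0.7 = 34.99°;  2α = 69.98°
n_0 = (-0.4244, +0.9055)
n_1 = (-0.9405, +0.3398)
n_2 = (-0.6416, -0.7671)
n_3 = (+0.7036, -0.7106)
n_4 = (+1.0000, -0.0000)
n_5 = (+0.7791, +0.6269)
n_6 = (+0.1750, +0.9846)
  (0,1): δ = 134.98°  ·
  (0,2): δ = 65.02°  ✓
  (0,3): δ = 19.60°  ✓
  (0,4): δ = 64.89°  ✓
  (0,5): δ = 103.71°  ·
  (0,6): δ = 144.80°  ·
  (1,2): δ = 110.04°  ·
  (1,3): δ = 25.42°  ✓
  (1,4): δ = 19.86°  ✓
  (1,5): δ = 58.68°  ✓
  (1,6): δ = 99.78°  ·
  (2,3): δ = 95.38°  ·
  (2,4): δ = 50.09°  ✓
  (2,5): δ = 11.27°  ✓
  (2,6): δ = 29.83°  ✓
  (3,4): δ = 134.72°  ·
  (3,5): δ = 95.90°  ·
  (3,6): δ = 54.80°  ✓
  (4,5): δ = 141.18°  ·
  (4,6): δ = 100.08°  ·
  (5,6): δ = 138.90°  ·
antipodal pairs: 10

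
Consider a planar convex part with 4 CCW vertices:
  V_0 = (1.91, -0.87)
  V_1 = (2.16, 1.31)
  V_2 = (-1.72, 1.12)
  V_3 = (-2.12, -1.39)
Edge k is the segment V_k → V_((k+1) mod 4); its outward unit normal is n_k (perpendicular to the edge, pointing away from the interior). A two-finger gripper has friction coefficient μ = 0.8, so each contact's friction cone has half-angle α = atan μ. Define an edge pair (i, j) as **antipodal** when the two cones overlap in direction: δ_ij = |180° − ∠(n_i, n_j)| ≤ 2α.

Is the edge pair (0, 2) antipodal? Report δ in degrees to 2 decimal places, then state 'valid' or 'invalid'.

α = atan 0.8 = 38.66°;  2α = 77.32°
edge 0: e_0 = (+0.25, +2.18);  n_0 = (+0.9935, -0.1139)
edge 2: e_2 = (-0.40, -2.51);  n_2 = (-0.9875, +0.1574)
∠(n_0, n_2) = 177.49°
δ = |180° − 177.49°| = 2.51°
2.51° ≤ 2α = 77.32°  →  valid

δ = 2.51°, valid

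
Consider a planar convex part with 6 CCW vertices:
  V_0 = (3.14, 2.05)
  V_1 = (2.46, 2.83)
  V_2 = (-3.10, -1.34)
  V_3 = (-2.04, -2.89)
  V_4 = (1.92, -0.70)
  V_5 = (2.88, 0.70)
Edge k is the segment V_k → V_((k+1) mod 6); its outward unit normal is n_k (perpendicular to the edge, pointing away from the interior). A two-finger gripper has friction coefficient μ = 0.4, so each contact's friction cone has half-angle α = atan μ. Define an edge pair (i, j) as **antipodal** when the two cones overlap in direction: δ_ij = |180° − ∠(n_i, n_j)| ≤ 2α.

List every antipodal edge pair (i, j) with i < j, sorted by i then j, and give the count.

α = atan 0.4 = 21.80°;  2α = 43.60°
n_0 = (+0.7538, +0.6571)
n_1 = (-0.6000, +0.8000)
n_2 = (-0.8254, -0.5645)
n_3 = (+0.4840, -0.8751)
n_4 = (+0.8247, -0.5655)
n_5 = (+0.9820, -0.1891)
  (0,1): δ = 94.21°  ·
  (0,2): δ = 6.71°  ✓
  (0,3): δ = 77.86°  ·
  (0,4): δ = 104.48°  ·
  (0,5): δ = 128.02°  ·
  (1,2): δ = 92.50°  ·
  (1,3): δ = 7.93°  ✓
  (1,4): δ = 18.69°  ✓
  (1,5): δ = 42.23°  ✓
  (2,3): δ = 95.42°  ·
  (2,4): δ = 68.81°  ·
  (2,5): δ = 45.27°  ·
  (3,4): δ = 153.38°  ·
  (3,5): δ = 129.85°  ·
  (4,5): δ = 156.46°  ·
antipodal pairs: 4

count = 4; pairs: (0,2), (1,3), (1,4), (1,5)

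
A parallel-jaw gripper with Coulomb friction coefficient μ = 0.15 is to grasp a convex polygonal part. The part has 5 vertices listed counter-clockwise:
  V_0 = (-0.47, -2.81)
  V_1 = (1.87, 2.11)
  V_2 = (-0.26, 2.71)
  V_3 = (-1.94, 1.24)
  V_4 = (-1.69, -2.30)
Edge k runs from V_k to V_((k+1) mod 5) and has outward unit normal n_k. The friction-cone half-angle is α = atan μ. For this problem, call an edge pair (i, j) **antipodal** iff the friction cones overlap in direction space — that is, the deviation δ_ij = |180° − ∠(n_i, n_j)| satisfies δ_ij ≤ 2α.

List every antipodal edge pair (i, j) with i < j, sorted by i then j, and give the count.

α = atan 0.15 = 8.53°;  2α = 17.06°
n_0 = (+0.9031, -0.4295)
n_1 = (+0.2711, +0.9625)
n_2 = (-0.6585, +0.7526)
n_3 = (-0.9975, -0.0704)
n_4 = (-0.3857, -0.9226)
  (0,1): δ = 80.30°  ·
  (0,2): δ = 23.38°  ·
  (0,3): δ = 29.48°  ·
  (0,4): δ = 92.75°  ·
  (1,2): δ = 123.08°  ·
  (1,3): δ = 70.23°  ·
  (1,4): δ = 6.95°  ✓
  (2,3): δ = 127.15°  ·
  (2,4): δ = 63.87°  ·
  (3,4): δ = 116.73°  ·
antipodal pairs: 1

count = 1; pairs: (1,4)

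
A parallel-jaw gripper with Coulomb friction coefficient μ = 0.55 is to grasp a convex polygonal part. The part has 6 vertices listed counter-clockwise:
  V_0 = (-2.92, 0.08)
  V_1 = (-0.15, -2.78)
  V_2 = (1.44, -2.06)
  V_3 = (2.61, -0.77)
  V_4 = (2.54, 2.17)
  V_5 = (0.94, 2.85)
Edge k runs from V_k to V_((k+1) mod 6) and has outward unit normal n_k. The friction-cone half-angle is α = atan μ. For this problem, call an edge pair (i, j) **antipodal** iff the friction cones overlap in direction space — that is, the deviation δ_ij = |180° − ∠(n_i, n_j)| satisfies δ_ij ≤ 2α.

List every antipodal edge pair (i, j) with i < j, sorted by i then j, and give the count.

count = 6; pairs: (0,3), (0,4), (1,4), (1,5), (2,5), (3,5)

α = atan 0.55 = 28.81°;  2α = 57.62°
n_0 = (-0.7183, -0.6957)
n_1 = (+0.4125, -0.9110)
n_2 = (+0.7407, -0.6718)
n_3 = (+0.9997, +0.0238)
n_4 = (+0.3911, +0.9203)
n_5 = (-0.5830, +0.8125)
  (0,1): δ = 109.72°  ·
  (0,2): δ = 86.29°  ·
  (0,3): δ = 42.72°  ✓
  (0,4): δ = 22.89°  ✓
  (0,5): δ = 81.58°  ·
  (1,2): δ = 156.57°  ·
  (1,3): δ = 113.00°  ·
  (1,4): δ = 47.39°  ✓
  (1,5): δ = 11.30°  ✓
  (2,3): δ = 136.43°  ·
  (2,4): δ = 70.82°  ·
  (2,5): δ = 12.13°  ✓
  (3,4): δ = 114.39°  ·
  (3,5): δ = 55.70°  ✓
  (4,5): δ = 121.31°  ·
antipodal pairs: 6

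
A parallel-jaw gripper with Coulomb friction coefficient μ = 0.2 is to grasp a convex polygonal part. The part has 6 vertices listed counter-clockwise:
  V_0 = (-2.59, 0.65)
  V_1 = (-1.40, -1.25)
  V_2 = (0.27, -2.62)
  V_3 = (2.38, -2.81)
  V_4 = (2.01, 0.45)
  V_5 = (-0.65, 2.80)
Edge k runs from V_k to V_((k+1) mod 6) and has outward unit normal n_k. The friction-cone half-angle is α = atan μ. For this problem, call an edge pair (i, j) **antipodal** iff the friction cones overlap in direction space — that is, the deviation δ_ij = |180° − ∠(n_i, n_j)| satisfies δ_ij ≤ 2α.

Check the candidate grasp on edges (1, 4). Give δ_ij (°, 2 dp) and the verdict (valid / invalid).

δ = 2.10°, valid

α = atan 0.2 = 11.31°;  2α = 22.62°
edge 1: e_1 = (+1.67, -1.37);  n_1 = (-0.6342, -0.7731)
edge 4: e_4 = (-2.66, +2.35);  n_4 = (+0.6621, +0.7494)
∠(n_1, n_4) = 177.90°
δ = |180° − 177.90°| = 2.10°
2.10° ≤ 2α = 22.62°  →  valid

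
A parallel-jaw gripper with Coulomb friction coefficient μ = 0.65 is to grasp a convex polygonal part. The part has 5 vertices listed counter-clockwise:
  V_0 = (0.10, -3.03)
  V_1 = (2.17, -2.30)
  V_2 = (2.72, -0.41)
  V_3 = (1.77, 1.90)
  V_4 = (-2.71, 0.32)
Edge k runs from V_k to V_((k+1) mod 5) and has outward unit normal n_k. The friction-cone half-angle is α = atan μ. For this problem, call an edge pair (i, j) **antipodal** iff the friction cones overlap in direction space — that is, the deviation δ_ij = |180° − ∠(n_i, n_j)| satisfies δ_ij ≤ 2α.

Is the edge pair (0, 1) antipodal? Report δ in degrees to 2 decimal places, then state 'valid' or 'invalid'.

δ = 125.65°, invalid

α = atan 0.65 = 33.02°;  2α = 66.05°
edge 0: e_0 = (+2.07, +0.73);  n_0 = (+0.3326, -0.9431)
edge 1: e_1 = (+0.55, +1.89);  n_1 = (+0.9602, -0.2794)
∠(n_0, n_1) = 54.35°
δ = |180° − 54.35°| = 125.65°
125.65° > 2α = 66.05°  →  invalid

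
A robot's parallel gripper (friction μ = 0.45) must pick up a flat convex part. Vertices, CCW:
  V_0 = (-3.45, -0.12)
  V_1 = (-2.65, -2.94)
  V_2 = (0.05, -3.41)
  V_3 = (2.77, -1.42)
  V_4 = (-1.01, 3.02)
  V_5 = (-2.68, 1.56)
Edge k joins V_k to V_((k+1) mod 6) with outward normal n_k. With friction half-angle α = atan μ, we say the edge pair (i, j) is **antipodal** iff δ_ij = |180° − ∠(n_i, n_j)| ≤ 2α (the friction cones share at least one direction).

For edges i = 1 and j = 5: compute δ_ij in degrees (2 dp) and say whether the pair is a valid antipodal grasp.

α = atan 0.45 = 24.23°;  2α = 48.46°
edge 1: e_1 = (+2.70, -0.47);  n_1 = (-0.1715, -0.9852)
edge 5: e_5 = (-0.77, -1.68);  n_5 = (-0.9091, +0.4167)
∠(n_1, n_5) = 104.75°
δ = |180° − 104.75°| = 75.25°
75.25° > 2α = 48.46°  →  invalid

δ = 75.25°, invalid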